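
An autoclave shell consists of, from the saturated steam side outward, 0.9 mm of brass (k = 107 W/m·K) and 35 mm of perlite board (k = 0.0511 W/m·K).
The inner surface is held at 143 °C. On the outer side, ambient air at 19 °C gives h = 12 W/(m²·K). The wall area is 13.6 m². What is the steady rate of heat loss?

Model the wall as resistances in series:
R_brass = L/(kA) = 0.0009/(107×13.6) = 6.185×10^-7 K/W
R_perlite board = L/(kA) = 0.035/(0.0511×13.6) = 0.05036 K/W
R_outer film = 1/(h_o·A) = 1/(12×13.6) = 0.006127 K/W
R_total = 0.05649 K/W
Q = ΔT / R_total = 124 / 0.05649

Q ≈ 2200 W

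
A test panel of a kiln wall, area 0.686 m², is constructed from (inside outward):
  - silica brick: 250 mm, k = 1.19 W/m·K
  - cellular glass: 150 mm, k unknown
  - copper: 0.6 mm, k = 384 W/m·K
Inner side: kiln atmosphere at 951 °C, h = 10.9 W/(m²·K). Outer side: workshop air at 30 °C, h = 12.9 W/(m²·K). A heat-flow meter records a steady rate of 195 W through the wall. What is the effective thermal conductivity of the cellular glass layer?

k ≈ 0.0524 W/(m·K)

Thermal resistances in series:
R_inner film = 1/(h_i·A) = 1/(10.9×0.686) = 0.1337 K/W
R_silica brick = L/(kA) = 0.25/(1.19×0.686) = 0.3062 K/W
R_copper = L/(kA) = 0.0006/(384×0.686) = 2.278×10^-6 K/W
R_outer film = 1/(h_o·A) = 1/(12.9×0.686) = 0.113 K/W
Sum of known resistances R_other = 0.553 K/W
Total R = ΔT/Q = 921/195 = 4.723 K/W
R_cellular glass = R_total − R_other = 4.17 K/W
k = L/(R·A) = 0.15/(4.17×0.686)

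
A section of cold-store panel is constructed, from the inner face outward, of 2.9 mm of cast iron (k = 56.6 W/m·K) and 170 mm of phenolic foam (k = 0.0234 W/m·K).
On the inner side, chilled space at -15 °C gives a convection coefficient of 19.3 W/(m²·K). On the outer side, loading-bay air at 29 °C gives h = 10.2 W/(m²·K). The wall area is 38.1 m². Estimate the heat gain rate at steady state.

Thermal resistances in series:
R_inner film = 1/(h_i·A) = 1/(19.3×38.1) = 0.00136 K/W
R_cast iron = L/(kA) = 0.0029/(56.6×38.1) = 1.345×10^-6 K/W
R_phenolic foam = L/(kA) = 0.17/(0.0234×38.1) = 0.1907 K/W
R_outer film = 1/(h_o·A) = 1/(10.2×38.1) = 0.002573 K/W
R_total = 0.1946 K/W
Q = ΔT / R_total = 44 / 0.1946

Q ≈ 226 W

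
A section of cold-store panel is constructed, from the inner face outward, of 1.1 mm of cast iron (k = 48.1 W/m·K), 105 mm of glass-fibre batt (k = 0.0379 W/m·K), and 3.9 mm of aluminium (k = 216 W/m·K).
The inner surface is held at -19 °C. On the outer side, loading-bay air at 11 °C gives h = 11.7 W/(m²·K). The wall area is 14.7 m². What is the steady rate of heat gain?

Q ≈ 154 W

Model the wall as resistances in series:
R_cast iron = L/(kA) = 0.0011/(48.1×14.7) = 1.556×10^-6 K/W
R_glass-fibre batt = L/(kA) = 0.105/(0.0379×14.7) = 0.1885 K/W
R_aluminium = L/(kA) = 0.0039/(216×14.7) = 1.228×10^-6 K/W
R_outer film = 1/(h_o·A) = 1/(11.7×14.7) = 0.005814 K/W
R_total = 0.1943 K/W
Q = ΔT / R_total = 30 / 0.1943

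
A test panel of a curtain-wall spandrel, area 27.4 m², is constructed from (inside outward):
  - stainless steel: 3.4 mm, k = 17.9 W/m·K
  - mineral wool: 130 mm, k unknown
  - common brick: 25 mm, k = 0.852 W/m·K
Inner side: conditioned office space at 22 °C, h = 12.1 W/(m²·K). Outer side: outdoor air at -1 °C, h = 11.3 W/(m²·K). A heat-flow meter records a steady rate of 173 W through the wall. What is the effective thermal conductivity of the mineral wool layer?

k ≈ 0.0378 W/(m·K)

Using the resistance-network approach (series):
R_inner film = 1/(h_i·A) = 1/(12.1×27.4) = 0.003016 K/W
R_stainless steel = L/(kA) = 0.0034/(17.9×27.4) = 6.932×10^-6 K/W
R_common brick = L/(kA) = 0.025/(0.852×27.4) = 0.001071 K/W
R_outer film = 1/(h_o·A) = 1/(11.3×27.4) = 0.00323 K/W
Sum of known resistances R_other = 0.007324 K/W
Total R = ΔT/Q = 23/173 = 0.1329 K/W
R_mineral wool = R_total − R_other = 0.1256 K/W
k = L/(R·A) = 0.13/(0.1256×27.4)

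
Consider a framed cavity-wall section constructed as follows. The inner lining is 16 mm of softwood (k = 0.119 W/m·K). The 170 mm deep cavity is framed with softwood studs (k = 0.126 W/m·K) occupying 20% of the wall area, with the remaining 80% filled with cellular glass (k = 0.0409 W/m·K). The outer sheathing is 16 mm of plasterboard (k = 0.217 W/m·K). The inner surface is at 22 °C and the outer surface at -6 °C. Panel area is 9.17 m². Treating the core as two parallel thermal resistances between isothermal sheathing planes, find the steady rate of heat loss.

Sheathing layers in series; stud and cavity paths in parallel between them.
R_inner = 0.016/(0.119×9.17) = 0.01466 K/W
R_stud  = 0.17/(0.126×0.2×9.17) = 0.7357 K/W
R_cav   = 0.17/(0.0409×0.8×9.17) = 0.5666 K/W
1/R_core = 1/R_stud + 1/R_cav → R_core = 0.3201 K/W
R_outer = 0.016/(0.217×9.17) = 0.008041 K/W
R_total = 0.3428 K/W
Q = ΔT/R_total = 28/0.3428

Q ≈ 81.7 W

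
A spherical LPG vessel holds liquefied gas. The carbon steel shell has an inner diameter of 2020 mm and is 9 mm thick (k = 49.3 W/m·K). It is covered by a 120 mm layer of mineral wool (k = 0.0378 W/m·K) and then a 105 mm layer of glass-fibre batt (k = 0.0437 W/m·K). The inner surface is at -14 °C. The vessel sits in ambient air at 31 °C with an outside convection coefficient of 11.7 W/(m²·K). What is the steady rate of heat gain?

Q ≈ 126 W

Spherical conduction: R = (1/r_in − 1/r_out)/(4πk) per layer; series-sum.
R_carbon steel shell = (1/1.01 − 1/1.019)/(4π×49.3) = 1.412×10^-5 K/W
R_mineral wool = (1/1.019 − 1/1.139)/(4π×0.0378) = 0.2177 K/W
R_glass-fibre batt = (1/1.139 − 1/1.244)/(4π×0.0437) = 0.1349 K/W
R_outer film = 1/(h·4πr_o²) = 1/(11.7×4π×1.244²) = 0.004395 K/W
R_total = 0.357 K/W
Q = ΔT/R_total = 45/0.357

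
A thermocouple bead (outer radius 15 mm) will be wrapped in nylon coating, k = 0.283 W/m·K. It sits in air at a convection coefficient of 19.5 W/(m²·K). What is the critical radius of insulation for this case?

For a sphere r_cr = 2k/h = 2×0.283/19.5
r_cr = 29 mm; since the bare radius (15 mm) is below r_cr, adding a thin layer of insulation will *increase* heat loss.

r_cr ≈ 29 mm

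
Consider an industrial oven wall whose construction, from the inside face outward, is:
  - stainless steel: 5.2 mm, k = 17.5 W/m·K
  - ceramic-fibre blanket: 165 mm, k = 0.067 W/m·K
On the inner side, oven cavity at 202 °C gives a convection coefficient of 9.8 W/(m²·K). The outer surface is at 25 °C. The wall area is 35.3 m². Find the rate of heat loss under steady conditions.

Thermal resistances in series:
R_inner film = 1/(h_i·A) = 1/(9.8×35.3) = 0.002891 K/W
R_stainless steel = L/(kA) = 0.0052/(17.5×35.3) = 8.418×10^-6 K/W
R_ceramic-fibre blanket = L/(kA) = 0.165/(0.067×35.3) = 0.06976 K/W
R_total = 0.07266 K/W
Q = ΔT / R_total = 177 / 0.07266

Q ≈ 2440 W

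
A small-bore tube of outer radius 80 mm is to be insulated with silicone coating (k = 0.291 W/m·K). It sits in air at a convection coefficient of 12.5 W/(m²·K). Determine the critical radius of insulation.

For a cylinder r_cr = k/h = 0.291/12.5
r_cr = 23.3 mm; since the bare radius (80 mm) is above r_cr, any added insulation will reduce heat loss.

r_cr ≈ 23.3 mm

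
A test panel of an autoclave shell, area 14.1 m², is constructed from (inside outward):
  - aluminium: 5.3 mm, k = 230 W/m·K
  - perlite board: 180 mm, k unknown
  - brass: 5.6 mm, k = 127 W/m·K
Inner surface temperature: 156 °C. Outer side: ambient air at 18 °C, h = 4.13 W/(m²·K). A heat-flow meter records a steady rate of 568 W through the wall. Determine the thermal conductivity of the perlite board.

Using the resistance-network approach (series):
R_aluminium = L/(kA) = 0.0053/(230×14.1) = 1.634×10^-6 K/W
R_brass = L/(kA) = 0.0056/(127×14.1) = 3.127×10^-6 K/W
R_outer film = 1/(h_o·A) = 1/(4.13×14.1) = 0.01717 K/W
Sum of known resistances R_other = 0.01718 K/W
Total R = ΔT/Q = 138/568 = 0.243 K/W
R_perlite board = R_total − R_other = 0.2258 K/W
k = L/(R·A) = 0.18/(0.2258×14.1)

k ≈ 0.0565 W/(m·K)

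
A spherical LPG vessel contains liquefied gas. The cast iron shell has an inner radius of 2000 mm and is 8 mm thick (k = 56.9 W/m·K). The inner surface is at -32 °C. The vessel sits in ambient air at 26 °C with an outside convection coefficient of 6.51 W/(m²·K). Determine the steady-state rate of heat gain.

Q ≈ 19100 W

Spherical conduction: R = (1/r_in − 1/r_out)/(4πk) per layer; series-sum.
R_cast iron shell = (1/2 − 1/2.008)/(4π×56.9) = 2.786×10^-6 K/W
R_outer film = 1/(h·4πr_o²) = 1/(6.51×4π×2.008²) = 0.003032 K/W
R_total = 0.003034 K/W
Q = ΔT/R_total = 58/0.003034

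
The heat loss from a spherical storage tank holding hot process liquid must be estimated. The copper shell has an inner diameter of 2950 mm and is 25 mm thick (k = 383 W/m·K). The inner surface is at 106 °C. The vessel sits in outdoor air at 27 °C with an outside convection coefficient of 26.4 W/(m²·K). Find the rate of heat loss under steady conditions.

Spherical conduction: R = (1/r_in − 1/r_out)/(4πk) per layer; series-sum.
R_copper shell = (1/1.475 − 1/1.5)/(4π×383) = 2.348×10^-6 K/W
R_outer film = 1/(h·4πr_o²) = 1/(26.4×4π×1.5²) = 0.00134 K/W
R_total = 0.001342 K/W
Q = ΔT/R_total = 79/0.001342

Q ≈ 58900 W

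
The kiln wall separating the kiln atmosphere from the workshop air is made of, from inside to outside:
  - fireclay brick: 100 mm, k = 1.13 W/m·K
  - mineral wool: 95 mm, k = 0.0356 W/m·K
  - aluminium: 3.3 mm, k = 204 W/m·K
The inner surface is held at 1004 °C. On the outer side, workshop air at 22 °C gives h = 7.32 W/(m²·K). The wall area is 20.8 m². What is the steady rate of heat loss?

Treating each layer as a thermal resistance in series:
R_fireclay brick = L/(kA) = 0.1/(1.13×20.8) = 0.004255 K/W
R_mineral wool = L/(kA) = 0.095/(0.0356×20.8) = 0.1283 K/W
R_aluminium = L/(kA) = 0.0033/(204×20.8) = 7.777×10^-7 K/W
R_outer film = 1/(h_o·A) = 1/(7.32×20.8) = 0.006568 K/W
R_total = 0.1391 K/W
Q = ΔT / R_total = 982 / 0.1391

Q ≈ 7060 W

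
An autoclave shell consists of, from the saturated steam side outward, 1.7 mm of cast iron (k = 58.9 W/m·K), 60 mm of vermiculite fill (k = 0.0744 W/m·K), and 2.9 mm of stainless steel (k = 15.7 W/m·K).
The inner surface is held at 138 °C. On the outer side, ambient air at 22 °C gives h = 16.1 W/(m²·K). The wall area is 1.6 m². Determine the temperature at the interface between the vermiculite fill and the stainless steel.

T ≈ 30.3 °C

Treating each layer as a thermal resistance in series:
R_cast iron = L/(kA) = 0.0017/(58.9×1.6) = 1.804×10^-5 K/W
R_vermiculite fill = L/(kA) = 0.06/(0.0744×1.6) = 0.504 K/W
R_stainless steel = L/(kA) = 0.0029/(15.7×1.6) = 1.154×10^-4 K/W
R_outer film = 1/(h_o·A) = 1/(16.1×1.6) = 0.03882 K/W
R_total = 0.543 K/W;  Q = ΔT/R_total = 116/0.543 = 213.6 W
T_interface = T_inner − Q·ΣR(inner→interface) = 138 − 214×0.5041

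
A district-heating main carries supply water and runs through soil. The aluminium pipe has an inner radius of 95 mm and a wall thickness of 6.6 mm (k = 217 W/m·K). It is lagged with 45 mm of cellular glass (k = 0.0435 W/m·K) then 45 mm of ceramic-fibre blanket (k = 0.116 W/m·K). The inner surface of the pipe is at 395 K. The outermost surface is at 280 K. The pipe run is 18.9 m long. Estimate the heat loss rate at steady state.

Q ≈ 1270 W

Radial resistances (cylindrical: R_cond = ln(r_o/r_i)/(2πkL), R_conv = 1/(h·2πrL)):
R_aluminium pipe wall = ln(101.6/95)/(2π×217×18.9) = 2.606×10^-6 K/W
R_cellular glass = ln(146.6/101.6)/(2π×0.0435×18.9) = 0.07098 K/W
R_ceramic-fibre blanket = ln(191.6/146.6)/(2π×0.116×18.9) = 0.01943 K/W
R_total = 0.09042 K/W
Q = ΔT/R_total = 115/0.09042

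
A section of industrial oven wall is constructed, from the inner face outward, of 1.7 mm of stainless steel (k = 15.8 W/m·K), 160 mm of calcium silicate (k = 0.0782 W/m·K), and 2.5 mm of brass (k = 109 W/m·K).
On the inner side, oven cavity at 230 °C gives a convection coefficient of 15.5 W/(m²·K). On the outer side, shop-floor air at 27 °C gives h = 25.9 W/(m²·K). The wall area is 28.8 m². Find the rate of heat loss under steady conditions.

Treating each layer as a thermal resistance in series:
R_inner film = 1/(h_i·A) = 1/(15.5×28.8) = 0.00224 K/W
R_stainless steel = L/(kA) = 0.0017/(15.8×28.8) = 3.736×10^-6 K/W
R_calcium silicate = L/(kA) = 0.16/(0.0782×28.8) = 0.07104 K/W
R_brass = L/(kA) = 0.0025/(109×28.8) = 7.964×10^-7 K/W
R_outer film = 1/(h_o·A) = 1/(25.9×28.8) = 0.001341 K/W
R_total = 0.07463 K/W
Q = ΔT / R_total = 203 / 0.07463

Q ≈ 2720 W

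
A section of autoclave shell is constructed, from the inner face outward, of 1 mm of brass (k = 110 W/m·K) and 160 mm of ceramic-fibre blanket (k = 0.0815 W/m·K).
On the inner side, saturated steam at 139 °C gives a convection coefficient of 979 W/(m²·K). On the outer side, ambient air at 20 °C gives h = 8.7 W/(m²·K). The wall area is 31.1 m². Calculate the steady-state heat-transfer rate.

Q ≈ 1780 W

Treating each layer as a thermal resistance in series:
R_inner film = 1/(h_i·A) = 1/(979×31.1) = 3.284×10^-5 K/W
R_brass = L/(kA) = 0.001/(110×31.1) = 2.923×10^-7 K/W
R_ceramic-fibre blanket = L/(kA) = 0.16/(0.0815×31.1) = 0.06313 K/W
R_outer film = 1/(h_o·A) = 1/(8.7×31.1) = 0.003696 K/W
R_total = 0.06685 K/W
Q = ΔT / R_total = 119 / 0.06685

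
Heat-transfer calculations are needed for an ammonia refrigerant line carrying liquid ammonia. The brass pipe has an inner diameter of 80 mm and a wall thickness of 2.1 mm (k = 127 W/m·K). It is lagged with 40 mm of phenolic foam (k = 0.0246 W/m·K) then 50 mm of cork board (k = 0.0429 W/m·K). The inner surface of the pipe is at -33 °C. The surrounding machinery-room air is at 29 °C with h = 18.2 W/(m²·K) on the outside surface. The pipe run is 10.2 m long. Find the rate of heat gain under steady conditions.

For a radial system each layer contributes R = ln(r_out/r_in)/(2πkL); films add R = 1/(hA).
R_brass pipe wall = ln(42.1/40)/(2π×127×10.2) = 6.287×10^-6 K/W
R_phenolic foam = ln(82.1/42.1)/(2π×0.0246×10.2) = 0.4236 K/W
R_cork board = ln(132.1/82.1)/(2π×0.0429×10.2) = 0.173 K/W
R_outer film = 1/(h_o·2πr_oL) = 1/(18.2×2π×0.1321×10.2) = 0.00649 K/W
R_total = 0.6031 K/W
Q = ΔT/R_total = 62/0.6031

Q ≈ 103 W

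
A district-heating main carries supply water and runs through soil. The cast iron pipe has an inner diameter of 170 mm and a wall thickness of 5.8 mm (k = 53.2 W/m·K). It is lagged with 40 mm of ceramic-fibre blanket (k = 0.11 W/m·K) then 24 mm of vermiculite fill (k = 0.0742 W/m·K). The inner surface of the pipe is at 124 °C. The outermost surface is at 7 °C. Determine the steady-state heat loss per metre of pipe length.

Treating each annulus and film as a series resistance:
R_cast iron pipe wall = ln(90.8/85)/(2π×53.2×1) = 1.975×10^-4 K/W
R_ceramic-fibre blanket = ln(130.8/90.8)/(2π×0.11×1) = 0.5281 K/W
R_vermiculite fill = ln(154.8/130.8)/(2π×0.0742×1) = 0.3613 K/W
R_total = 0.8897 K/W
Q = ΔT/R_total = 117/0.8897

q′ ≈ 132 W/m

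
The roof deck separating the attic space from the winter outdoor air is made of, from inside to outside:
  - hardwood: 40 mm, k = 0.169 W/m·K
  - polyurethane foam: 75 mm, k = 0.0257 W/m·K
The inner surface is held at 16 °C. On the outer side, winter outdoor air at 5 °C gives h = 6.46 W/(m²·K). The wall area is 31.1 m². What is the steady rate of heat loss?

Q ≈ 103 W

Using the resistance-network approach (series):
R_hardwood = L/(kA) = 0.04/(0.169×31.1) = 0.00761 K/W
R_polyurethane foam = L/(kA) = 0.075/(0.0257×31.1) = 0.09384 K/W
R_outer film = 1/(h_o·A) = 1/(6.46×31.1) = 0.004977 K/W
R_total = 0.1064 K/W
Q = ΔT / R_total = 11 / 0.1064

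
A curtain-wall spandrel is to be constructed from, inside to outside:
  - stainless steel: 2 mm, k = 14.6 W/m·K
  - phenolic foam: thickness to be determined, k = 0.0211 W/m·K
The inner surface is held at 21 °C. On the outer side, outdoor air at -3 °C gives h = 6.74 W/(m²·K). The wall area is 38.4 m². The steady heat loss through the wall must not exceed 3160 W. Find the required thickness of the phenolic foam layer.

Thermal resistances in series:
R_stainless steel = L/(kA) = 0.002/(14.6×38.4) = 3.567×10^-6 K/W
R_outer film = 1/(h_o·A) = 1/(6.74×38.4) = 0.003864 K/W
Sum of the known resistances R_other = 0.003867 K/W
Required total resistance R_tot = ΔT/Q_allow = 24/3160 = 0.007595 K/W
R_phenolic foam = R_tot − R_other = 0.003728 K/W
L = R·k·A = 0.003728×0.0211×38.4

L ≈ 3.02 mm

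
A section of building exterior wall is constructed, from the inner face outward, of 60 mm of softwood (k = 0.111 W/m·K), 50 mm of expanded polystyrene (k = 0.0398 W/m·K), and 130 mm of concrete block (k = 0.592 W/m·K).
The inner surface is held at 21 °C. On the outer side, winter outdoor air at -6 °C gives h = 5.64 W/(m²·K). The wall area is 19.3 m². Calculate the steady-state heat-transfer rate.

Thermal resistances in series:
R_softwood = L/(kA) = 0.06/(0.111×19.3) = 0.02801 K/W
R_expanded polystyrene = L/(kA) = 0.05/(0.0398×19.3) = 0.06509 K/W
R_concrete block = L/(kA) = 0.13/(0.592×19.3) = 0.01138 K/W
R_outer film = 1/(h_o·A) = 1/(5.64×19.3) = 0.009187 K/W
R_total = 0.1137 K/W
Q = ΔT / R_total = 27 / 0.1137

Q ≈ 238 W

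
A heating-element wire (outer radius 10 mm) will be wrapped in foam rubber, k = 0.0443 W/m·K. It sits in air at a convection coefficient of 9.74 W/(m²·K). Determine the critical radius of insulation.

For a cylinder r_cr = k/h = 0.0443/9.74
r_cr = 4.55 mm; since the bare radius (10 mm) is above r_cr, any added insulation will reduce heat loss.

r_cr ≈ 4.55 mm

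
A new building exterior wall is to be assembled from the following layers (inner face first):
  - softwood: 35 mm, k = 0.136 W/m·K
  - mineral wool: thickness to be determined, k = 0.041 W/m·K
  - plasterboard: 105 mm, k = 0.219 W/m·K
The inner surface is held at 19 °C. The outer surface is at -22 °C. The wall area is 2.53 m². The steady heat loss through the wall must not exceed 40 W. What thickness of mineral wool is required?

Using the resistance-network approach (series):
R_softwood = L/(kA) = 0.035/(0.136×2.53) = 0.1017 K/W
R_plasterboard = L/(kA) = 0.105/(0.219×2.53) = 0.1895 K/W
Sum of the known resistances R_other = 0.2912 K/W
Required total resistance R_tot = ΔT/Q_allow = 41/40 = 1.025 K/W
R_mineral wool = R_tot − R_other = 0.7338 K/W
L = R·k·A = 0.7338×0.041×2.53

L ≈ 76.1 mm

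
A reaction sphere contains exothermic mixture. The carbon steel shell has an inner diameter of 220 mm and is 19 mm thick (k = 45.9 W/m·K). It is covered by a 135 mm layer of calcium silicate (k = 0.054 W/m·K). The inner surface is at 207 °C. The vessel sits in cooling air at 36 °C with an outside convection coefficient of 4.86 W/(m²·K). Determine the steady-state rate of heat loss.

For a spherical shell R = (1/r₁ − 1/r₂)/(4πk); film R = 1/(h·4πr²). In series:
R_carbon steel shell = (1/0.11 − 1/0.129)/(4π×45.9) = 0.002321 K/W
R_calcium silicate = (1/0.129 − 1/0.264)/(4π×0.054) = 5.842 K/W
R_outer film = 1/(h·4πr_o²) = 1/(4.86×4π×0.264²) = 0.2349 K/W
R_total = 6.079 K/W
Q = ΔT/R_total = 171/6.079

Q ≈ 28.1 W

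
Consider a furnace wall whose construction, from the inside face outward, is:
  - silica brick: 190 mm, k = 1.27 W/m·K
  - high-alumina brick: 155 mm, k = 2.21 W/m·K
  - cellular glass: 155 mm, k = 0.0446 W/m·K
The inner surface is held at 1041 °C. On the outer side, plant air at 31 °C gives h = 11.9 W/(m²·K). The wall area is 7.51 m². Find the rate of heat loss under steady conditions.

Q ≈ 2010 W

Treating each layer as a thermal resistance in series:
R_silica brick = L/(kA) = 0.19/(1.27×7.51) = 0.01992 K/W
R_high-alumina brick = L/(kA) = 0.155/(2.21×7.51) = 0.009339 K/W
R_cellular glass = L/(kA) = 0.155/(0.0446×7.51) = 0.4628 K/W
R_outer film = 1/(h_o·A) = 1/(11.9×7.51) = 0.01119 K/W
R_total = 0.5032 K/W
Q = ΔT / R_total = 1010 / 0.5032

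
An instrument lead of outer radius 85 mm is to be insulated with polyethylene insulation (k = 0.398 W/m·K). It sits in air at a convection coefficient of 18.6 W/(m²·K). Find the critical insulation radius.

For a cylinder r_cr = k/h = 0.398/18.6
r_cr = 21.4 mm; since the bare radius (85 mm) is above r_cr, any added insulation will reduce heat loss.

r_cr ≈ 21.4 mm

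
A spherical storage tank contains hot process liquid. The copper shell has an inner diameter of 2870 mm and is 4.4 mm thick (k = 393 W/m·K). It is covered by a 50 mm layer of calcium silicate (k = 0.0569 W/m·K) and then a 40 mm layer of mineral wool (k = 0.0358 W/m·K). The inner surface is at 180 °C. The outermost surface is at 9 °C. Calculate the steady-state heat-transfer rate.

Q ≈ 2390 W

For a spherical shell R = (1/r₁ − 1/r₂)/(4πk); film R = 1/(h·4πr²). In series:
R_copper shell = (1/1.435 − 1/1.4394)/(4π×393) = 4.313×10^-7 K/W
R_calcium silicate = (1/1.4394 − 1/1.4894)/(4π×0.0569) = 0.03262 K/W
R_mineral wool = (1/1.4894 − 1/1.5294)/(4π×0.0358) = 0.03903 K/W
R_total = 0.07165 K/W
Q = ΔT/R_total = 171/0.07165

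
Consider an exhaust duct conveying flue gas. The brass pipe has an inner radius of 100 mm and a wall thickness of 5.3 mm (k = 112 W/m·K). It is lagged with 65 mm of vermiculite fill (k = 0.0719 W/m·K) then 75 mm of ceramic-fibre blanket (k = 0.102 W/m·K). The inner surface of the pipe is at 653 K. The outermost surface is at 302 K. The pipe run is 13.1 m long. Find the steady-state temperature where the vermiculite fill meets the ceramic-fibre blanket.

Cylindrical conduction, so R = ln(r₂/r₁)/(2πkL) per layer, in series:
R_brass pipe wall = ln(105.3/100)/(2π×112×13.1) = 5.602×10^-6 K/W
R_vermiculite fill = ln(170.3/105.3)/(2π×0.0719×13.1) = 0.08123 K/W
R_ceramic-fibre blanket = ln(245.3/170.3)/(2π×0.102×13.1) = 0.04347 K/W
R_total = 0.1247 K/W
Q = ΔT/R_total = 351/0.1247
Q = 2810 W
T_interface = T_inner − Q·ΣR(inner→interface) = 653 − 2810×0.08124

T ≈ 424 K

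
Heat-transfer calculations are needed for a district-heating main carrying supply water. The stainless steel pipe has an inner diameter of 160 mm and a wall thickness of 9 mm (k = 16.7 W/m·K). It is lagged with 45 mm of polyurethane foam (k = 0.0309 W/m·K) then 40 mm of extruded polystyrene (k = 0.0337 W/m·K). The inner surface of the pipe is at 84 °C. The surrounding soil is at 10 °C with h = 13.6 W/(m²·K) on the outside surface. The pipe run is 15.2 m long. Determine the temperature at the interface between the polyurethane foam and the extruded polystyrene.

T ≈ 38.2 °C

Radial resistances (cylindrical: R_cond = ln(r_o/r_i)/(2πkL), R_conv = 1/(h·2πrL)):
R_stainless steel pipe wall = ln(89/80)/(2π×16.7×15.2) = 6.684×10^-5 K/W
R_polyurethane foam = ln(134/89)/(2π×0.0309×15.2) = 0.1387 K/W
R_extruded polystyrene = ln(174/134)/(2π×0.0337×15.2) = 0.08116 K/W
R_outer film = 1/(h_o·2πr_oL) = 1/(13.6×2π×0.174×15.2) = 0.004425 K/W
R_total = 0.2243 K/W
Q = ΔT/R_total = 74/0.2243
Q = 330 W
T_interface = T_inner − Q·ΣR(inner→interface) = 84 − 330×0.1387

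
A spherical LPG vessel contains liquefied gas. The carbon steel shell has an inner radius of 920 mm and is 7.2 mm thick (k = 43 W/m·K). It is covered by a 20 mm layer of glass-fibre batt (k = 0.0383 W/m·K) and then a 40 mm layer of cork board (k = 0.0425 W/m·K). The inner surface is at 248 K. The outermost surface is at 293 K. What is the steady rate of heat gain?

Each spherical layer contributes R = (1/r_i − 1/r_o)/(4πk):
R_carbon steel shell = (1/0.92 − 1/0.9272)/(4π×43) = 1.562×10^-5 K/W
R_glass-fibre batt = (1/0.9272 − 1/0.9472)/(4π×0.0383) = 0.04732 K/W
R_cork board = (1/0.9472 − 1/0.9872)/(4π×0.0425) = 0.0801 K/W
R_total = 0.1274 K/W
Q = ΔT/R_total = 45/0.1274

Q ≈ 353 W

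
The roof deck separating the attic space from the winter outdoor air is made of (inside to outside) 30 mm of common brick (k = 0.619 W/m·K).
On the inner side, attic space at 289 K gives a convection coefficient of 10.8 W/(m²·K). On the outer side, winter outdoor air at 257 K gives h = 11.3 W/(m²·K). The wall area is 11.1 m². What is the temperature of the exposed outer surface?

T ≈ 269 K

Series thermal resistances:
R_inner film = 1/(h_i·A) = 1/(10.8×11.1) = 0.008342 K/W
R_common brick = L/(kA) = 0.03/(0.619×11.1) = 0.004366 K/W
R_outer film = 1/(h_o·A) = 1/(11.3×11.1) = 0.007973 K/W
R_total = 0.02068 K/W;  Q = ΔT/R_total = 32/0.02068 = 1547 W
T_interface = T_inner − Q·ΣR(inner→interface) = 289 − 1550×0.01271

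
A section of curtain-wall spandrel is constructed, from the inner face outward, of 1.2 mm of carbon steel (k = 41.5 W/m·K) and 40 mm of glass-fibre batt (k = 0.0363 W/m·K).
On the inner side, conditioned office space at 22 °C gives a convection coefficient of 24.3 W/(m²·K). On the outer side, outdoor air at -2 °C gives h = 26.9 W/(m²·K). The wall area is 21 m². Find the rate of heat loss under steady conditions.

Q ≈ 427 W

Model the wall as resistances in series:
R_inner film = 1/(h_i·A) = 1/(24.3×21) = 0.00196 K/W
R_carbon steel = L/(kA) = 0.0012/(41.5×21) = 1.377×10^-6 K/W
R_glass-fibre batt = L/(kA) = 0.04/(0.0363×21) = 0.05247 K/W
R_outer film = 1/(h_o·A) = 1/(26.9×21) = 0.00177 K/W
R_total = 0.0562 K/W
Q = ΔT / R_total = 24 / 0.0562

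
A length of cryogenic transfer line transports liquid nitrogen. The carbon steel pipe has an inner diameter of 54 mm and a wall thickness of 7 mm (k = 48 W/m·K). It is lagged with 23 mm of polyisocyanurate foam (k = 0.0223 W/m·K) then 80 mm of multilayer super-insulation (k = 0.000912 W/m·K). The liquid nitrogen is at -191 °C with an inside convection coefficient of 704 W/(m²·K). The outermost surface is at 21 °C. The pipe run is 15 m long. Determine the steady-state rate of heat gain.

Q ≈ 20.3 W

Treating each annulus and film as a series resistance:
R_inner film = 1/(h_i·2πr₁L) = 1/(704×2π×0.027×15) = 5.582×10^-4 K/W
R_carbon steel pipe wall = ln(34/27)/(2π×48×15) = 5.096×10^-5 K/W
R_polyisocyanurate foam = ln(57/34)/(2π×0.0223×15) = 0.2458 K/W
R_multilayer super-insulation = ln(137/57)/(2π×0.000912×15) = 10.2 K/W
R_total = 10.45 K/W
Q = ΔT/R_total = 212/10.45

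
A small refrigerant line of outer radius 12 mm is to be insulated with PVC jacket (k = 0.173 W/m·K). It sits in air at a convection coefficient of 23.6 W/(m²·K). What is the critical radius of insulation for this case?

r_cr ≈ 7.33 mm

For a cylinder r_cr = k/h = 0.173/23.6
r_cr = 7.33 mm; since the bare radius (12 mm) is above r_cr, any added insulation will reduce heat loss.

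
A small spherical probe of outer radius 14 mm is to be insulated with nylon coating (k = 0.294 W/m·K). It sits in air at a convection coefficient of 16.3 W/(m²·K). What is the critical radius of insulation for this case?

For a sphere r_cr = 2k/h = 2×0.294/16.3
r_cr = 36.1 mm; since the bare radius (14 mm) is below r_cr, adding a thin layer of insulation will *increase* heat loss.

r_cr ≈ 36.1 mm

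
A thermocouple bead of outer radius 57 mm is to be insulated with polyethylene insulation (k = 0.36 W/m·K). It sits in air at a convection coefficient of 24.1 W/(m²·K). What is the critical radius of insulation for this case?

For a sphere r_cr = 2k/h = 2×0.36/24.1
r_cr = 29.9 mm; since the bare radius (57 mm) is above r_cr, any added insulation will reduce heat loss.

r_cr ≈ 29.9 mm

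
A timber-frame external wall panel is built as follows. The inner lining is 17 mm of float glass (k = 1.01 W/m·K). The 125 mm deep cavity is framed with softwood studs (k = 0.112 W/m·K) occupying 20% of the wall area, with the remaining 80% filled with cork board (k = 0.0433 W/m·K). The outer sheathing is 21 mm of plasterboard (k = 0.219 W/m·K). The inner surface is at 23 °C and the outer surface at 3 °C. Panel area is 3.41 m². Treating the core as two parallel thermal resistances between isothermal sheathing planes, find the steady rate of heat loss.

Q ≈ 29.6 W

Sheathing layers in series; stud and cavity paths in parallel between them.
R_inner = 0.017/(1.01×3.41) = 0.004936 K/W
R_stud  = 0.125/(0.112×0.2×3.41) = 1.636 K/W
R_cav   = 0.125/(0.0433×0.8×3.41) = 1.058 K/W
1/R_core = 1/R_stud + 1/R_cav → R_core = 0.6427 K/W
R_outer = 0.021/(0.219×3.41) = 0.02812 K/W
R_total = 0.6757 K/W
Q = ΔT/R_total = 20/0.6757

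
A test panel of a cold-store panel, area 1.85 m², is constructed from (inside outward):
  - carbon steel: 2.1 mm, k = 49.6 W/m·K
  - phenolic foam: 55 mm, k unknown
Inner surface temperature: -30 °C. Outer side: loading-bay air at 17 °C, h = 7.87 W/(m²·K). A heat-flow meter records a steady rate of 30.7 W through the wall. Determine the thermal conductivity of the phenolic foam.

Using the resistance-network approach (series):
R_carbon steel = L/(kA) = 0.0021/(49.6×1.85) = 2.289×10^-5 K/W
R_outer film = 1/(h_o·A) = 1/(7.87×1.85) = 0.06868 K/W
Sum of known resistances R_other = 0.06871 K/W
Total R = ΔT/Q = 47/30.7 = 1.531 K/W
R_phenolic foam = R_total − R_other = 1.462 K/W
k = L/(R·A) = 0.055/(1.462×1.85)

k ≈ 0.0203 W/(m·K)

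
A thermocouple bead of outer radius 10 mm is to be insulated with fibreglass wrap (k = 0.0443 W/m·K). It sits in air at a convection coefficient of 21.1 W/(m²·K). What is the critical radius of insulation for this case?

For a sphere r_cr = 2k/h = 2×0.0443/21.1
r_cr = 4.2 mm; since the bare radius (10 mm) is above r_cr, any added insulation will reduce heat loss.

r_cr ≈ 4.2 mm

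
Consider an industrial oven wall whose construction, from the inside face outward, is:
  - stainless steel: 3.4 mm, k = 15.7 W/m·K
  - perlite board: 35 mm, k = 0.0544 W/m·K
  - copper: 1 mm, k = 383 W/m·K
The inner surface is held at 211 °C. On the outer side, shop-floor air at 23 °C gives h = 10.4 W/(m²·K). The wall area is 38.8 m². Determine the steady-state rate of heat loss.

Q ≈ 9860 W

Model the wall as resistances in series:
R_stainless steel = L/(kA) = 0.0034/(15.7×38.8) = 5.581×10^-6 K/W
R_perlite board = L/(kA) = 0.035/(0.0544×38.8) = 0.01658 K/W
R_copper = L/(kA) = 0.001/(383×38.8) = 6.729×10^-8 K/W
R_outer film = 1/(h_o·A) = 1/(10.4×38.8) = 0.002478 K/W
R_total = 0.01907 K/W
Q = ΔT / R_total = 188 / 0.01907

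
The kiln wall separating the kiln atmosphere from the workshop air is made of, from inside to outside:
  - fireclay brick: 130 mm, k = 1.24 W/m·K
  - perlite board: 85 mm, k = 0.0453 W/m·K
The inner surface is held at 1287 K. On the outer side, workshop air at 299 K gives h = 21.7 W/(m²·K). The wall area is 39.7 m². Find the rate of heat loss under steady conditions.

Treating each layer as a thermal resistance in series:
R_fireclay brick = L/(kA) = 0.13/(1.24×39.7) = 0.002641 K/W
R_perlite board = L/(kA) = 0.085/(0.0453×39.7) = 0.04726 K/W
R_outer film = 1/(h_o·A) = 1/(21.7×39.7) = 0.001161 K/W
R_total = 0.05107 K/W
Q = ΔT / R_total = 988 / 0.05107

Q ≈ 19300 W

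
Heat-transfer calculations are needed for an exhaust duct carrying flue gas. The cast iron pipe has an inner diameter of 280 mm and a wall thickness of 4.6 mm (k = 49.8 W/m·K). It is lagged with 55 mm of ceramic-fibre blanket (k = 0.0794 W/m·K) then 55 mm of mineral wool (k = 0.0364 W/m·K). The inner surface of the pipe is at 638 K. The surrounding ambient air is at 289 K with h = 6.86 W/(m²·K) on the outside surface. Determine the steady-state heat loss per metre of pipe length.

Treating each annulus and film as a series resistance:
R_cast iron pipe wall = ln(144.6/140)/(2π×49.8×1) = 1.033×10^-4 K/W
R_ceramic-fibre blanket = ln(199.6/144.6)/(2π×0.0794×1) = 0.6461 K/W
R_mineral wool = ln(254.6/199.6)/(2π×0.0364×1) = 1.064 K/W
R_outer film = 1/(h_o·2πr_oL) = 1/(6.86×2π×0.2546×1) = 0.09113 K/W
R_total = 1.802 K/W
Q = ΔT/R_total = 349/1.802

q′ ≈ 194 W/m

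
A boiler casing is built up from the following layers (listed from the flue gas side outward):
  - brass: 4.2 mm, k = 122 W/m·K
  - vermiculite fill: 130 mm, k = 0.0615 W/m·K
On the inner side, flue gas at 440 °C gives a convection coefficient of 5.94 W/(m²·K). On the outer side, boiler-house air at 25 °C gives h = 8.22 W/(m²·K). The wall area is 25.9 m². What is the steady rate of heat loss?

Q ≈ 4470 W

Treating each layer as a thermal resistance in series:
R_inner film = 1/(h_i·A) = 1/(5.94×25.9) = 0.0065 K/W
R_brass = L/(kA) = 0.0042/(122×25.9) = 1.329×10^-6 K/W
R_vermiculite fill = L/(kA) = 0.13/(0.0615×25.9) = 0.08161 K/W
R_outer film = 1/(h_o·A) = 1/(8.22×25.9) = 0.004697 K/W
R_total = 0.09281 K/W
Q = ΔT / R_total = 415 / 0.09281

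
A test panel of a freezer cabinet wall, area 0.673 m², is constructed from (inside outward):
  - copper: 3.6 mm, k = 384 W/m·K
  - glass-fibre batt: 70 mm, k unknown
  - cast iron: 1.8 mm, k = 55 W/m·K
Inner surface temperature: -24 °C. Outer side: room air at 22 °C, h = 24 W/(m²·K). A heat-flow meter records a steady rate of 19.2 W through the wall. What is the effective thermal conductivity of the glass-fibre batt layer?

k ≈ 0.0446 W/(m·K)

Series thermal resistances:
R_copper = L/(kA) = 0.0036/(384×0.673) = 1.393×10^-5 K/W
R_cast iron = L/(kA) = 0.0018/(55×0.673) = 4.863×10^-5 K/W
R_outer film = 1/(h_o·A) = 1/(24×0.673) = 0.06191 K/W
Sum of known resistances R_other = 0.06197 K/W
Total R = ΔT/Q = 46/19.2 = 2.396 K/W
R_glass-fibre batt = R_total − R_other = 2.334 K/W
k = L/(R·A) = 0.07/(2.334×0.673)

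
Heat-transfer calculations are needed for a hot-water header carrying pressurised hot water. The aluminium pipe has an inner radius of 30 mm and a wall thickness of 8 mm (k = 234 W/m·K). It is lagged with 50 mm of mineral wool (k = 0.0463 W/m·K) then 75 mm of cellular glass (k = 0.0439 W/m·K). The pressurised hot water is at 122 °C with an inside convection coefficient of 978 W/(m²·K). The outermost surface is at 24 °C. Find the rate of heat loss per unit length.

q′ ≈ 19.1 W/m

Cylindrical conduction, so R = ln(r₂/r₁)/(2πkL) per layer, in series:
R_inner film = 1/(h_i·2πr₁L) = 1/(978×2π×0.03×1) = 0.005425 K/W
R_aluminium pipe wall = ln(38/30)/(2π×234×1) = 1.608×10^-4 K/W
R_mineral wool = ln(88/38)/(2π×0.0463×1) = 2.887 K/W
R_cellular glass = ln(163/88)/(2π×0.0439×1) = 2.235 K/W
R_total = 5.127 K/W
Q = ΔT/R_total = 98/5.127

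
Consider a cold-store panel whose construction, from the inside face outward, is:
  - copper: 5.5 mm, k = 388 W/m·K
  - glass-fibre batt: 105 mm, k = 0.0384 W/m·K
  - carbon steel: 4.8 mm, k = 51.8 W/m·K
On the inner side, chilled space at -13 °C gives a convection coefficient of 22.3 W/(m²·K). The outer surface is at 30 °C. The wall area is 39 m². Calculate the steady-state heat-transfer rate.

Q ≈ 603 W

Treating each layer as a thermal resistance in series:
R_inner film = 1/(h_i·A) = 1/(22.3×39) = 0.00115 K/W
R_copper = L/(kA) = 0.0055/(388×39) = 3.635×10^-7 K/W
R_glass-fibre batt = L/(kA) = 0.105/(0.0384×39) = 0.07011 K/W
R_carbon steel = L/(kA) = 0.0048/(51.8×39) = 2.376×10^-6 K/W
R_total = 0.07126 K/W
Q = ΔT / R_total = 43 / 0.07126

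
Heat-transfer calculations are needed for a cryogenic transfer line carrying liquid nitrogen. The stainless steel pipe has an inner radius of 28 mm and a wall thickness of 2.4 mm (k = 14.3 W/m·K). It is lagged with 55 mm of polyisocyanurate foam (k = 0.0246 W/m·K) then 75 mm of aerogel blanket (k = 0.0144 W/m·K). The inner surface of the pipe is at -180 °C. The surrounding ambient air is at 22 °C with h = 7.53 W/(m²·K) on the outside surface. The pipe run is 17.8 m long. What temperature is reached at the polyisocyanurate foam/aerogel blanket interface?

Cylindrical conduction, so R = ln(r₂/r₁)/(2πkL) per layer, in series:
R_stainless steel pipe wall = ln(30.4/28)/(2π×14.3×17.8) = 5.142×10^-5 K/W
R_polyisocyanurate foam = ln(85.4/30.4)/(2π×0.0246×17.8) = 0.3754 K/W
R_aerogel blanket = ln(160.4/85.4)/(2π×0.0144×17.8) = 0.3914 K/W
R_outer film = 1/(h_o·2πr_oL) = 1/(7.53×2π×0.1604×17.8) = 0.007403 K/W
R_total = 0.7743 K/W
Q = ΔT/R_total = 202/0.7743
Q = 261 W
T_interface = T_inner + Q·ΣR(inner→interface) = -180 + 261×0.3755

T ≈ -82 °C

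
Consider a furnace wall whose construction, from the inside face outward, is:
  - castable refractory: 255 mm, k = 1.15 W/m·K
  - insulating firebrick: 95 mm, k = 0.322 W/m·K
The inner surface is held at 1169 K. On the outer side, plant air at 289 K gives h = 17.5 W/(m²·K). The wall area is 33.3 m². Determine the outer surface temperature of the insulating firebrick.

T ≈ 377 K

Thermal resistances in series:
R_castable refractory = L/(kA) = 0.255/(1.15×33.3) = 0.006659 K/W
R_insulating firebrick = L/(kA) = 0.095/(0.322×33.3) = 0.00886 K/W
R_outer film = 1/(h_o·A) = 1/(17.5×33.3) = 0.001716 K/W
R_total = 0.01723 K/W;  Q = ΔT/R_total = 880/0.01723 = 51060 W
T_interface = T_inner − Q·ΣR(inner→interface) = 1169 − 51100×0.01552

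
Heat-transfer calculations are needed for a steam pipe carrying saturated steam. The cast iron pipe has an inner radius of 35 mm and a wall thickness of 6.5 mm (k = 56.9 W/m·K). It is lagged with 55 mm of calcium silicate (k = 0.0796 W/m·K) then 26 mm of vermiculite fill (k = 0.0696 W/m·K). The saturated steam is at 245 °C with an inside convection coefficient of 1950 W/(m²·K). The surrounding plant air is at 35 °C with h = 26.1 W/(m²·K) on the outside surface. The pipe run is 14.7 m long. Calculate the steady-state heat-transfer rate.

Per-layer cylindrical resistances, series-summed:
R_inner film = 1/(h_i·2πr₁L) = 1/(1950×2π×0.035×14.7) = 1.586×10^-4 K/W
R_cast iron pipe wall = ln(41.5/35)/(2π×56.9×14.7) = 3.241×10^-5 K/W
R_calcium silicate = ln(96.5/41.5)/(2π×0.0796×14.7) = 0.1148 K/W
R_vermiculite fill = ln(122.5/96.5)/(2π×0.0696×14.7) = 0.03711 K/W
R_outer film = 1/(h_o·2πr_oL) = 1/(26.1×2π×0.1225×14.7) = 0.003386 K/W
R_total = 0.1555 K/W
Q = ΔT/R_total = 210/0.1555

Q ≈ 1350 W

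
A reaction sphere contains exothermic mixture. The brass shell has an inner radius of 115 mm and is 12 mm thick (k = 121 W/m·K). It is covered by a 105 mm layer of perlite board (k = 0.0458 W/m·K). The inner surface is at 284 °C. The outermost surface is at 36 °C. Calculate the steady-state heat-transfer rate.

For a spherical shell R = (1/r₁ − 1/r₂)/(4πk); film R = 1/(h·4πr²). In series:
R_brass shell = (1/0.115 − 1/0.127)/(4π×121) = 5.404×10^-4 K/W
R_perlite board = (1/0.127 − 1/0.232)/(4π×0.0458) = 6.192 K/W
R_total = 6.192 K/W
Q = ΔT/R_total = 248/6.192

Q ≈ 40 W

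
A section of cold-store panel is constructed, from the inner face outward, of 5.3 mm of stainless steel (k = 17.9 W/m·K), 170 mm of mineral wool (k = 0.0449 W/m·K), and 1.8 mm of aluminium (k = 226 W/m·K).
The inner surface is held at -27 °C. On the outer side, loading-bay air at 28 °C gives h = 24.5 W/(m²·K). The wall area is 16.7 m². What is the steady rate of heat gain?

Treating each layer as a thermal resistance in series:
R_stainless steel = L/(kA) = 0.0053/(17.9×16.7) = 1.773×10^-5 K/W
R_mineral wool = L/(kA) = 0.17/(0.0449×16.7) = 0.2267 K/W
R_aluminium = L/(kA) = 0.0018/(226×16.7) = 4.769×10^-7 K/W
R_outer film = 1/(h_o·A) = 1/(24.5×16.7) = 0.002444 K/W
R_total = 0.2292 K/W
Q = ΔT / R_total = 55 / 0.2292

Q ≈ 240 W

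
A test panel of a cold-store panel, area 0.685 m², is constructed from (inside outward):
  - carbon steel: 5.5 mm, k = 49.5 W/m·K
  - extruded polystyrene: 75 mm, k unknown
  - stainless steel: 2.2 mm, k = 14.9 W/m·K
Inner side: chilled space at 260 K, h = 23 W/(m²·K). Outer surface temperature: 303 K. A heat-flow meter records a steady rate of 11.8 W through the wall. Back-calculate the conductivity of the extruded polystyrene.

k ≈ 0.0306 W/(m·K)

Series thermal resistances:
R_inner film = 1/(h_i·A) = 1/(23×0.685) = 0.06347 K/W
R_carbon steel = L/(kA) = 0.0055/(49.5×0.685) = 1.622×10^-4 K/W
R_stainless steel = L/(kA) = 0.0022/(14.9×0.685) = 2.155×10^-4 K/W
Sum of known resistances R_other = 0.06385 K/W
Total R = ΔT/Q = 43/11.8 = 3.644 K/W
R_extruded polystyrene = R_total − R_other = 3.58 K/W
k = L/(R·A) = 0.075/(3.58×0.685)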